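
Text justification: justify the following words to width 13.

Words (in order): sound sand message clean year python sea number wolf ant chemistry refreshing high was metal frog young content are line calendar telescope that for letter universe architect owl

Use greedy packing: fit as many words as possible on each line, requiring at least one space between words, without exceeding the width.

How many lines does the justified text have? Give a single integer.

Answer: 17

Derivation:
Line 1: ['sound', 'sand'] (min_width=10, slack=3)
Line 2: ['message', 'clean'] (min_width=13, slack=0)
Line 3: ['year', 'python'] (min_width=11, slack=2)
Line 4: ['sea', 'number'] (min_width=10, slack=3)
Line 5: ['wolf', 'ant'] (min_width=8, slack=5)
Line 6: ['chemistry'] (min_width=9, slack=4)
Line 7: ['refreshing'] (min_width=10, slack=3)
Line 8: ['high', 'was'] (min_width=8, slack=5)
Line 9: ['metal', 'frog'] (min_width=10, slack=3)
Line 10: ['young', 'content'] (min_width=13, slack=0)
Line 11: ['are', 'line'] (min_width=8, slack=5)
Line 12: ['calendar'] (min_width=8, slack=5)
Line 13: ['telescope'] (min_width=9, slack=4)
Line 14: ['that', 'for'] (min_width=8, slack=5)
Line 15: ['letter'] (min_width=6, slack=7)
Line 16: ['universe'] (min_width=8, slack=5)
Line 17: ['architect', 'owl'] (min_width=13, slack=0)
Total lines: 17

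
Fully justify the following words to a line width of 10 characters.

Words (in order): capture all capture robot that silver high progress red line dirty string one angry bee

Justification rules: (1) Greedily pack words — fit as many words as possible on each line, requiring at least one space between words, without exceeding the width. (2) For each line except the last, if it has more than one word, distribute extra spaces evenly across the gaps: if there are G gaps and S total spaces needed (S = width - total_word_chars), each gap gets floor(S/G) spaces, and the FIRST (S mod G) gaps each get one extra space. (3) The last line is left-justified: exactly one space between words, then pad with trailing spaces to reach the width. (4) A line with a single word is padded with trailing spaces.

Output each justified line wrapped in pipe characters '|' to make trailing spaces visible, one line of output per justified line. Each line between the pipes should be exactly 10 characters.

Line 1: ['capture'] (min_width=7, slack=3)
Line 2: ['all'] (min_width=3, slack=7)
Line 3: ['capture'] (min_width=7, slack=3)
Line 4: ['robot', 'that'] (min_width=10, slack=0)
Line 5: ['silver'] (min_width=6, slack=4)
Line 6: ['high'] (min_width=4, slack=6)
Line 7: ['progress'] (min_width=8, slack=2)
Line 8: ['red', 'line'] (min_width=8, slack=2)
Line 9: ['dirty'] (min_width=5, slack=5)
Line 10: ['string', 'one'] (min_width=10, slack=0)
Line 11: ['angry', 'bee'] (min_width=9, slack=1)

Answer: |capture   |
|all       |
|capture   |
|robot that|
|silver    |
|high      |
|progress  |
|red   line|
|dirty     |
|string one|
|angry bee |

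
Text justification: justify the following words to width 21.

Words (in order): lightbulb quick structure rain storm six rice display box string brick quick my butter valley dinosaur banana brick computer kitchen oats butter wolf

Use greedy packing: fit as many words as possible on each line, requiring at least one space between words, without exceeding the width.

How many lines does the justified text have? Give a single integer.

Answer: 8

Derivation:
Line 1: ['lightbulb', 'quick'] (min_width=15, slack=6)
Line 2: ['structure', 'rain', 'storm'] (min_width=20, slack=1)
Line 3: ['six', 'rice', 'display', 'box'] (min_width=20, slack=1)
Line 4: ['string', 'brick', 'quick', 'my'] (min_width=21, slack=0)
Line 5: ['butter', 'valley'] (min_width=13, slack=8)
Line 6: ['dinosaur', 'banana', 'brick'] (min_width=21, slack=0)
Line 7: ['computer', 'kitchen', 'oats'] (min_width=21, slack=0)
Line 8: ['butter', 'wolf'] (min_width=11, slack=10)
Total lines: 8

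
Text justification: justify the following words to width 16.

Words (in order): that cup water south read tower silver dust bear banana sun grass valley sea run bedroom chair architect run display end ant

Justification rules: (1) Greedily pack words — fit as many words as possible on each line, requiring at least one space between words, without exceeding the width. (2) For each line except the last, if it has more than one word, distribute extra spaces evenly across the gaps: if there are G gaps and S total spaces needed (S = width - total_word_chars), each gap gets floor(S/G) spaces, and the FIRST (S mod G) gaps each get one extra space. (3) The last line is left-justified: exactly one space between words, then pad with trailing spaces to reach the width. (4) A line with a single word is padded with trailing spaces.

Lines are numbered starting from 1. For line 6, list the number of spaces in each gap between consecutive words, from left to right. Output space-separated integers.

Line 1: ['that', 'cup', 'water'] (min_width=14, slack=2)
Line 2: ['south', 'read', 'tower'] (min_width=16, slack=0)
Line 3: ['silver', 'dust', 'bear'] (min_width=16, slack=0)
Line 4: ['banana', 'sun', 'grass'] (min_width=16, slack=0)
Line 5: ['valley', 'sea', 'run'] (min_width=14, slack=2)
Line 6: ['bedroom', 'chair'] (min_width=13, slack=3)
Line 7: ['architect', 'run'] (min_width=13, slack=3)
Line 8: ['display', 'end', 'ant'] (min_width=15, slack=1)

Answer: 4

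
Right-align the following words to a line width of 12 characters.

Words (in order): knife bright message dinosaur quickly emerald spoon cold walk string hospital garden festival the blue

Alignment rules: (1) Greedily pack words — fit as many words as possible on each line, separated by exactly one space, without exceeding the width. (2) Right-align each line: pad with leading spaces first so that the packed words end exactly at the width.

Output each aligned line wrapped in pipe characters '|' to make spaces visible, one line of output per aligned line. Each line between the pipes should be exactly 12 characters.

Answer: |knife bright|
|     message|
|    dinosaur|
|     quickly|
|     emerald|
|  spoon cold|
| walk string|
|    hospital|
|      garden|
|festival the|
|        blue|

Derivation:
Line 1: ['knife', 'bright'] (min_width=12, slack=0)
Line 2: ['message'] (min_width=7, slack=5)
Line 3: ['dinosaur'] (min_width=8, slack=4)
Line 4: ['quickly'] (min_width=7, slack=5)
Line 5: ['emerald'] (min_width=7, slack=5)
Line 6: ['spoon', 'cold'] (min_width=10, slack=2)
Line 7: ['walk', 'string'] (min_width=11, slack=1)
Line 8: ['hospital'] (min_width=8, slack=4)
Line 9: ['garden'] (min_width=6, slack=6)
Line 10: ['festival', 'the'] (min_width=12, slack=0)
Line 11: ['blue'] (min_width=4, slack=8)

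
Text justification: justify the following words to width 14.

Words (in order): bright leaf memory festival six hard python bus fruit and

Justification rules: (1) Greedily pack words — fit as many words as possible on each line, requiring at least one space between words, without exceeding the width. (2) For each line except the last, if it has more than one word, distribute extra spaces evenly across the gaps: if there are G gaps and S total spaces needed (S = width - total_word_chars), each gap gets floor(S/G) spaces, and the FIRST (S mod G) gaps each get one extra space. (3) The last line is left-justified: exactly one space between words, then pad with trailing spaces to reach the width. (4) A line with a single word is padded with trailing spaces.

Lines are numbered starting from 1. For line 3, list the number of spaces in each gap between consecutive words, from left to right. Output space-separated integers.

Line 1: ['bright', 'leaf'] (min_width=11, slack=3)
Line 2: ['memory'] (min_width=6, slack=8)
Line 3: ['festival', 'six'] (min_width=12, slack=2)
Line 4: ['hard', 'python'] (min_width=11, slack=3)
Line 5: ['bus', 'fruit', 'and'] (min_width=13, slack=1)

Answer: 3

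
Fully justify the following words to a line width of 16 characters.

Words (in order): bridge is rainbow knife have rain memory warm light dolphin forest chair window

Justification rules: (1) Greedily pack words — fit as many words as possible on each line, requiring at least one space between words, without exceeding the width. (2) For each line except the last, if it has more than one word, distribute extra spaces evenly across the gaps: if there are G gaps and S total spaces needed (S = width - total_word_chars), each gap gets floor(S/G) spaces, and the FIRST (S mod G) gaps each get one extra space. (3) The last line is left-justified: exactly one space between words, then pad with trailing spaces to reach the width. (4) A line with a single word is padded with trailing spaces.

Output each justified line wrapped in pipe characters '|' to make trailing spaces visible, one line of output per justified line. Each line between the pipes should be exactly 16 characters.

Line 1: ['bridge', 'is'] (min_width=9, slack=7)
Line 2: ['rainbow', 'knife'] (min_width=13, slack=3)
Line 3: ['have', 'rain', 'memory'] (min_width=16, slack=0)
Line 4: ['warm', 'light'] (min_width=10, slack=6)
Line 5: ['dolphin', 'forest'] (min_width=14, slack=2)
Line 6: ['chair', 'window'] (min_width=12, slack=4)

Answer: |bridge        is|
|rainbow    knife|
|have rain memory|
|warm       light|
|dolphin   forest|
|chair window    |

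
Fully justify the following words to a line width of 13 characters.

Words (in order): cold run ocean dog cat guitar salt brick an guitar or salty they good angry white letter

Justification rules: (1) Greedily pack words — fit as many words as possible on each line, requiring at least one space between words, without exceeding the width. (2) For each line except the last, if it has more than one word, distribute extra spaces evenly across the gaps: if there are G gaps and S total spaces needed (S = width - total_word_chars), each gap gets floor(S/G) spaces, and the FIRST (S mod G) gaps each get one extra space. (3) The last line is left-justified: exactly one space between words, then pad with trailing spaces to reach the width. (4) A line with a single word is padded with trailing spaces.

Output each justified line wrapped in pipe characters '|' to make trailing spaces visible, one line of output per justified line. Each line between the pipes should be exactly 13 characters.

Line 1: ['cold', 'run'] (min_width=8, slack=5)
Line 2: ['ocean', 'dog', 'cat'] (min_width=13, slack=0)
Line 3: ['guitar', 'salt'] (min_width=11, slack=2)
Line 4: ['brick', 'an'] (min_width=8, slack=5)
Line 5: ['guitar', 'or'] (min_width=9, slack=4)
Line 6: ['salty', 'they'] (min_width=10, slack=3)
Line 7: ['good', 'angry'] (min_width=10, slack=3)
Line 8: ['white', 'letter'] (min_width=12, slack=1)

Answer: |cold      run|
|ocean dog cat|
|guitar   salt|
|brick      an|
|guitar     or|
|salty    they|
|good    angry|
|white letter |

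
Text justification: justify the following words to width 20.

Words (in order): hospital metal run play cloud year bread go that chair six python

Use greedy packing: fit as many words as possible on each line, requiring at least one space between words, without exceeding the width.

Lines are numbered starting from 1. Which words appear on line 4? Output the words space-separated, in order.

Line 1: ['hospital', 'metal', 'run'] (min_width=18, slack=2)
Line 2: ['play', 'cloud', 'year'] (min_width=15, slack=5)
Line 3: ['bread', 'go', 'that', 'chair'] (min_width=19, slack=1)
Line 4: ['six', 'python'] (min_width=10, slack=10)

Answer: six python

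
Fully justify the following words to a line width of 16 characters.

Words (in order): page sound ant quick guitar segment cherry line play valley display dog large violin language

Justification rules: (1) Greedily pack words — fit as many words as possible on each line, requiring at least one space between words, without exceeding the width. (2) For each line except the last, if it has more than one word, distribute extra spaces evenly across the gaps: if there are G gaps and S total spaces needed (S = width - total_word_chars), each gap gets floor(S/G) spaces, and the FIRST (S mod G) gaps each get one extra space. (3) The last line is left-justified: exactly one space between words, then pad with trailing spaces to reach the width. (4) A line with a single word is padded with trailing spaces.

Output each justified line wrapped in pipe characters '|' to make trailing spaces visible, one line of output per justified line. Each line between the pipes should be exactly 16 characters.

Answer: |page  sound  ant|
|quick     guitar|
|segment   cherry|
|line play valley|
|display      dog|
|large     violin|
|language        |

Derivation:
Line 1: ['page', 'sound', 'ant'] (min_width=14, slack=2)
Line 2: ['quick', 'guitar'] (min_width=12, slack=4)
Line 3: ['segment', 'cherry'] (min_width=14, slack=2)
Line 4: ['line', 'play', 'valley'] (min_width=16, slack=0)
Line 5: ['display', 'dog'] (min_width=11, slack=5)
Line 6: ['large', 'violin'] (min_width=12, slack=4)
Line 7: ['language'] (min_width=8, slack=8)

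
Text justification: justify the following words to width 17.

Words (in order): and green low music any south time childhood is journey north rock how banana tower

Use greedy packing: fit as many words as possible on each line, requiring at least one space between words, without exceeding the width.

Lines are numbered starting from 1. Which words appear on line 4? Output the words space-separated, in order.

Line 1: ['and', 'green', 'low'] (min_width=13, slack=4)
Line 2: ['music', 'any', 'south'] (min_width=15, slack=2)
Line 3: ['time', 'childhood', 'is'] (min_width=17, slack=0)
Line 4: ['journey', 'north'] (min_width=13, slack=4)
Line 5: ['rock', 'how', 'banana'] (min_width=15, slack=2)
Line 6: ['tower'] (min_width=5, slack=12)

Answer: journey north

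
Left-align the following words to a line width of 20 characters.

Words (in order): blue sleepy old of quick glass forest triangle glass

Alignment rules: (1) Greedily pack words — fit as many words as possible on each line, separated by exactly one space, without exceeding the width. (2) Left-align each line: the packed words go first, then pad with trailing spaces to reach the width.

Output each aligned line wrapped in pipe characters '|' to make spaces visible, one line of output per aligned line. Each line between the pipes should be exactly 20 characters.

Answer: |blue sleepy old of  |
|quick glass forest  |
|triangle glass      |

Derivation:
Line 1: ['blue', 'sleepy', 'old', 'of'] (min_width=18, slack=2)
Line 2: ['quick', 'glass', 'forest'] (min_width=18, slack=2)
Line 3: ['triangle', 'glass'] (min_width=14, slack=6)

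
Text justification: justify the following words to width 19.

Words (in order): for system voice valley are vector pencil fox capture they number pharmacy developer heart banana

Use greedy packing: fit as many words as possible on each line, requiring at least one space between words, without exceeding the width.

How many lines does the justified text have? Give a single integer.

Line 1: ['for', 'system', 'voice'] (min_width=16, slack=3)
Line 2: ['valley', 'are', 'vector'] (min_width=17, slack=2)
Line 3: ['pencil', 'fox', 'capture'] (min_width=18, slack=1)
Line 4: ['they', 'number'] (min_width=11, slack=8)
Line 5: ['pharmacy', 'developer'] (min_width=18, slack=1)
Line 6: ['heart', 'banana'] (min_width=12, slack=7)
Total lines: 6

Answer: 6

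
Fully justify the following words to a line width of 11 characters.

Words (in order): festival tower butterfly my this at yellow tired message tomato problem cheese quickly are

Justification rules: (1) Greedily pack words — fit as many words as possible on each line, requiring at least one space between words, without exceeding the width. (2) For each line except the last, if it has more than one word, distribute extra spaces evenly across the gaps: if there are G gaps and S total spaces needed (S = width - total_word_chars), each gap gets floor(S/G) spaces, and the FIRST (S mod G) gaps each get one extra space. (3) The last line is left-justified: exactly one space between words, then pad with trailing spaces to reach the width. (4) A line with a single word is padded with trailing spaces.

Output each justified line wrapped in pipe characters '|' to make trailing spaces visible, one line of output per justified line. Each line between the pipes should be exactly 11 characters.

Answer: |festival   |
|tower      |
|butterfly  |
|my  this at|
|yellow     |
|tired      |
|message    |
|tomato     |
|problem    |
|cheese     |
|quickly are|

Derivation:
Line 1: ['festival'] (min_width=8, slack=3)
Line 2: ['tower'] (min_width=5, slack=6)
Line 3: ['butterfly'] (min_width=9, slack=2)
Line 4: ['my', 'this', 'at'] (min_width=10, slack=1)
Line 5: ['yellow'] (min_width=6, slack=5)
Line 6: ['tired'] (min_width=5, slack=6)
Line 7: ['message'] (min_width=7, slack=4)
Line 8: ['tomato'] (min_width=6, slack=5)
Line 9: ['problem'] (min_width=7, slack=4)
Line 10: ['cheese'] (min_width=6, slack=5)
Line 11: ['quickly', 'are'] (min_width=11, slack=0)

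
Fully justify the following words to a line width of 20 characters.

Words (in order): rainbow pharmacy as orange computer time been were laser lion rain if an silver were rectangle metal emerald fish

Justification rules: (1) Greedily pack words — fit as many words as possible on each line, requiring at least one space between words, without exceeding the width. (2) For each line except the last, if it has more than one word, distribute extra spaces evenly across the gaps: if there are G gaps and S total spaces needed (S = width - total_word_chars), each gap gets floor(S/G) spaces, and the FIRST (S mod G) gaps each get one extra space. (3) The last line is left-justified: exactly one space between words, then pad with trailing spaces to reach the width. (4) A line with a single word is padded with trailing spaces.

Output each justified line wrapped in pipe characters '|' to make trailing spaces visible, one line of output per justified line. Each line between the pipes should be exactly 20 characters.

Answer: |rainbow  pharmacy as|
|orange computer time|
|been were laser lion|
|rain  if  an  silver|
|were rectangle metal|
|emerald fish        |

Derivation:
Line 1: ['rainbow', 'pharmacy', 'as'] (min_width=19, slack=1)
Line 2: ['orange', 'computer', 'time'] (min_width=20, slack=0)
Line 3: ['been', 'were', 'laser', 'lion'] (min_width=20, slack=0)
Line 4: ['rain', 'if', 'an', 'silver'] (min_width=17, slack=3)
Line 5: ['were', 'rectangle', 'metal'] (min_width=20, slack=0)
Line 6: ['emerald', 'fish'] (min_width=12, slack=8)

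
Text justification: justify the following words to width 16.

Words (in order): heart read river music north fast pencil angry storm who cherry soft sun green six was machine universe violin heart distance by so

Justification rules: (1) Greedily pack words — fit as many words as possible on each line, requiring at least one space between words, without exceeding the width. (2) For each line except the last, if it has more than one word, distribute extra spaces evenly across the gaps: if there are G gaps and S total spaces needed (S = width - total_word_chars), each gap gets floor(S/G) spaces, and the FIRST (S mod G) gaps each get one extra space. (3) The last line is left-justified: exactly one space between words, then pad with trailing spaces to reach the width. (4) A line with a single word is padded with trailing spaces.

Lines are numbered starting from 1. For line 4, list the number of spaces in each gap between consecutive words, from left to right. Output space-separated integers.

Answer: 1 1

Derivation:
Line 1: ['heart', 'read', 'river'] (min_width=16, slack=0)
Line 2: ['music', 'north', 'fast'] (min_width=16, slack=0)
Line 3: ['pencil', 'angry'] (min_width=12, slack=4)
Line 4: ['storm', 'who', 'cherry'] (min_width=16, slack=0)
Line 5: ['soft', 'sun', 'green'] (min_width=14, slack=2)
Line 6: ['six', 'was', 'machine'] (min_width=15, slack=1)
Line 7: ['universe', 'violin'] (min_width=15, slack=1)
Line 8: ['heart', 'distance'] (min_width=14, slack=2)
Line 9: ['by', 'so'] (min_width=5, slack=11)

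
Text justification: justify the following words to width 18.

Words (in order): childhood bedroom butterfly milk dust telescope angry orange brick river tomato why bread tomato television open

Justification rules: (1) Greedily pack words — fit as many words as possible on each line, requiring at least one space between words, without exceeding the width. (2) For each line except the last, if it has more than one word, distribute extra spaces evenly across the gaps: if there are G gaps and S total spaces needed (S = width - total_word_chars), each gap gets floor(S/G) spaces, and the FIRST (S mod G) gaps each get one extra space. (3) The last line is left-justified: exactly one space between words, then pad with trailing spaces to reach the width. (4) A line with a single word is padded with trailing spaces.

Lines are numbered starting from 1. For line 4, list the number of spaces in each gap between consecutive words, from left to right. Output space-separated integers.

Answer: 1 1

Derivation:
Line 1: ['childhood', 'bedroom'] (min_width=17, slack=1)
Line 2: ['butterfly', 'milk'] (min_width=14, slack=4)
Line 3: ['dust', 'telescope'] (min_width=14, slack=4)
Line 4: ['angry', 'orange', 'brick'] (min_width=18, slack=0)
Line 5: ['river', 'tomato', 'why'] (min_width=16, slack=2)
Line 6: ['bread', 'tomato'] (min_width=12, slack=6)
Line 7: ['television', 'open'] (min_width=15, slack=3)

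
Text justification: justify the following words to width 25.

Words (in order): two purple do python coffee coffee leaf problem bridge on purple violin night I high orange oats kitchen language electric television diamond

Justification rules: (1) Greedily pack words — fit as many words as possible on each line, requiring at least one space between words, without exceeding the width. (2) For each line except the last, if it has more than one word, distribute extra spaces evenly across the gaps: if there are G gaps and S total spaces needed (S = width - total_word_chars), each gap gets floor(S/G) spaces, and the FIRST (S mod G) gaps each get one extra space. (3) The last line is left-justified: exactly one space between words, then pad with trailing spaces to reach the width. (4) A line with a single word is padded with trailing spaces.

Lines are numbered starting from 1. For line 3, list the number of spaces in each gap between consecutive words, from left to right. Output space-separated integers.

Line 1: ['two', 'purple', 'do', 'python'] (min_width=20, slack=5)
Line 2: ['coffee', 'coffee', 'leaf'] (min_width=18, slack=7)
Line 3: ['problem', 'bridge', 'on', 'purple'] (min_width=24, slack=1)
Line 4: ['violin', 'night', 'I', 'high'] (min_width=19, slack=6)
Line 5: ['orange', 'oats', 'kitchen'] (min_width=19, slack=6)
Line 6: ['language', 'electric'] (min_width=17, slack=8)
Line 7: ['television', 'diamond'] (min_width=18, slack=7)

Answer: 2 1 1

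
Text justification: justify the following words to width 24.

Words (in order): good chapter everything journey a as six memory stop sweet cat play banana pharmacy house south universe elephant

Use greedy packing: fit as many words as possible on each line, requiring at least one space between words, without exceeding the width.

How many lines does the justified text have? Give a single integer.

Answer: 5

Derivation:
Line 1: ['good', 'chapter', 'everything'] (min_width=23, slack=1)
Line 2: ['journey', 'a', 'as', 'six', 'memory'] (min_width=23, slack=1)
Line 3: ['stop', 'sweet', 'cat', 'play'] (min_width=19, slack=5)
Line 4: ['banana', 'pharmacy', 'house'] (min_width=21, slack=3)
Line 5: ['south', 'universe', 'elephant'] (min_width=23, slack=1)
Total lines: 5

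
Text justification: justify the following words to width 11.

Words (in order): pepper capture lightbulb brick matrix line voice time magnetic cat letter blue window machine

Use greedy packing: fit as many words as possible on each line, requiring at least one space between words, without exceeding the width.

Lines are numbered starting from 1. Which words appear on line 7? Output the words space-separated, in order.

Line 1: ['pepper'] (min_width=6, slack=5)
Line 2: ['capture'] (min_width=7, slack=4)
Line 3: ['lightbulb'] (min_width=9, slack=2)
Line 4: ['brick'] (min_width=5, slack=6)
Line 5: ['matrix', 'line'] (min_width=11, slack=0)
Line 6: ['voice', 'time'] (min_width=10, slack=1)
Line 7: ['magnetic'] (min_width=8, slack=3)
Line 8: ['cat', 'letter'] (min_width=10, slack=1)
Line 9: ['blue', 'window'] (min_width=11, slack=0)
Line 10: ['machine'] (min_width=7, slack=4)

Answer: magnetic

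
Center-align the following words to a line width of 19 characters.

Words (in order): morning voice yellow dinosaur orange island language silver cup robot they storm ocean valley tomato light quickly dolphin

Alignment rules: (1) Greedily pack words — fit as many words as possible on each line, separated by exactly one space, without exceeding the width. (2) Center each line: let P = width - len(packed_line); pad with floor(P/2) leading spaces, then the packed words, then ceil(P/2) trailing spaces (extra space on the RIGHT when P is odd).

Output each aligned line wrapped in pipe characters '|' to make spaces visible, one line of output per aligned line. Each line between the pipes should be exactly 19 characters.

Answer: |   morning voice   |
|  yellow dinosaur  |
|   orange island   |
|language silver cup|
| robot they storm  |
|ocean valley tomato|
|   light quickly   |
|      dolphin      |

Derivation:
Line 1: ['morning', 'voice'] (min_width=13, slack=6)
Line 2: ['yellow', 'dinosaur'] (min_width=15, slack=4)
Line 3: ['orange', 'island'] (min_width=13, slack=6)
Line 4: ['language', 'silver', 'cup'] (min_width=19, slack=0)
Line 5: ['robot', 'they', 'storm'] (min_width=16, slack=3)
Line 6: ['ocean', 'valley', 'tomato'] (min_width=19, slack=0)
Line 7: ['light', 'quickly'] (min_width=13, slack=6)
Line 8: ['dolphin'] (min_width=7, slack=12)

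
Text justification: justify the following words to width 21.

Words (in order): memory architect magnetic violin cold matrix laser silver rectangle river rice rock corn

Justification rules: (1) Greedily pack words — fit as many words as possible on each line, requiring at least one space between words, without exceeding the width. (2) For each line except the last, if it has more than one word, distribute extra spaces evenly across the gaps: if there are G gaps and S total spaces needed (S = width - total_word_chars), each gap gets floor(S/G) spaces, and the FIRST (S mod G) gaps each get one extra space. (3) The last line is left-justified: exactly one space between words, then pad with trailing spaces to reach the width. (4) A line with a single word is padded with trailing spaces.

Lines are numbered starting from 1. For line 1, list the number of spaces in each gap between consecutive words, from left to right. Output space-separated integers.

Line 1: ['memory', 'architect'] (min_width=16, slack=5)
Line 2: ['magnetic', 'violin', 'cold'] (min_width=20, slack=1)
Line 3: ['matrix', 'laser', 'silver'] (min_width=19, slack=2)
Line 4: ['rectangle', 'river', 'rice'] (min_width=20, slack=1)
Line 5: ['rock', 'corn'] (min_width=9, slack=12)

Answer: 6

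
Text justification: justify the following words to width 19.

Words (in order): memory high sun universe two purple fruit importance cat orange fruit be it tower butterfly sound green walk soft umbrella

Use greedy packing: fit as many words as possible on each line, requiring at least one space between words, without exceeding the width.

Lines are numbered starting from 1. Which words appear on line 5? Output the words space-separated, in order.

Answer: it tower butterfly

Derivation:
Line 1: ['memory', 'high', 'sun'] (min_width=15, slack=4)
Line 2: ['universe', 'two', 'purple'] (min_width=19, slack=0)
Line 3: ['fruit', 'importance'] (min_width=16, slack=3)
Line 4: ['cat', 'orange', 'fruit', 'be'] (min_width=19, slack=0)
Line 5: ['it', 'tower', 'butterfly'] (min_width=18, slack=1)
Line 6: ['sound', 'green', 'walk'] (min_width=16, slack=3)
Line 7: ['soft', 'umbrella'] (min_width=13, slack=6)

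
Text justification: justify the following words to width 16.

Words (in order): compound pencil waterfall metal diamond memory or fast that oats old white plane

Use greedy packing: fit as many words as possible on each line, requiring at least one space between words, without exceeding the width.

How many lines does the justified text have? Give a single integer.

Line 1: ['compound', 'pencil'] (min_width=15, slack=1)
Line 2: ['waterfall', 'metal'] (min_width=15, slack=1)
Line 3: ['diamond', 'memory'] (min_width=14, slack=2)
Line 4: ['or', 'fast', 'that'] (min_width=12, slack=4)
Line 5: ['oats', 'old', 'white'] (min_width=14, slack=2)
Line 6: ['plane'] (min_width=5, slack=11)
Total lines: 6

Answer: 6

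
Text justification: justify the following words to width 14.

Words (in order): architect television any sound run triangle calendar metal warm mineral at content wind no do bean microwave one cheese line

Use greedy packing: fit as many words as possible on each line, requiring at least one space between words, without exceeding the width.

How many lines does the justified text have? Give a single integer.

Line 1: ['architect'] (min_width=9, slack=5)
Line 2: ['television', 'any'] (min_width=14, slack=0)
Line 3: ['sound', 'run'] (min_width=9, slack=5)
Line 4: ['triangle'] (min_width=8, slack=6)
Line 5: ['calendar', 'metal'] (min_width=14, slack=0)
Line 6: ['warm', 'mineral'] (min_width=12, slack=2)
Line 7: ['at', 'content'] (min_width=10, slack=4)
Line 8: ['wind', 'no', 'do'] (min_width=10, slack=4)
Line 9: ['bean', 'microwave'] (min_width=14, slack=0)
Line 10: ['one', 'cheese'] (min_width=10, slack=4)
Line 11: ['line'] (min_width=4, slack=10)
Total lines: 11

Answer: 11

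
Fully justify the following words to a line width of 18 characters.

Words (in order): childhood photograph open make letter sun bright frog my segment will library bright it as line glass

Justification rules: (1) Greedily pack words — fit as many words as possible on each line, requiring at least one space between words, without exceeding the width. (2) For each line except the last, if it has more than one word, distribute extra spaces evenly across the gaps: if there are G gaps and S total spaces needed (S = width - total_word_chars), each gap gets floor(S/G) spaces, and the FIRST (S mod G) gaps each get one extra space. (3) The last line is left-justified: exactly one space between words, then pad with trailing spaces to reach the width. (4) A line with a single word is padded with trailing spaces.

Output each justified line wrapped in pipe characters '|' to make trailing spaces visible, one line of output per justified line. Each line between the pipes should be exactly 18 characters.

Answer: |childhood         |
|photograph    open|
|make   letter  sun|
|bright   frog   my|
|segment       will|
|library  bright it|
|as line glass     |

Derivation:
Line 1: ['childhood'] (min_width=9, slack=9)
Line 2: ['photograph', 'open'] (min_width=15, slack=3)
Line 3: ['make', 'letter', 'sun'] (min_width=15, slack=3)
Line 4: ['bright', 'frog', 'my'] (min_width=14, slack=4)
Line 5: ['segment', 'will'] (min_width=12, slack=6)
Line 6: ['library', 'bright', 'it'] (min_width=17, slack=1)
Line 7: ['as', 'line', 'glass'] (min_width=13, slack=5)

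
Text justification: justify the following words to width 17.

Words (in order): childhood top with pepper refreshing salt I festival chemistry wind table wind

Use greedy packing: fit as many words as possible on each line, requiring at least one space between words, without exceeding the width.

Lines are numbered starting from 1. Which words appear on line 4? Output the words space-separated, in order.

Answer: festival

Derivation:
Line 1: ['childhood', 'top'] (min_width=13, slack=4)
Line 2: ['with', 'pepper'] (min_width=11, slack=6)
Line 3: ['refreshing', 'salt', 'I'] (min_width=17, slack=0)
Line 4: ['festival'] (min_width=8, slack=9)
Line 5: ['chemistry', 'wind'] (min_width=14, slack=3)
Line 6: ['table', 'wind'] (min_width=10, slack=7)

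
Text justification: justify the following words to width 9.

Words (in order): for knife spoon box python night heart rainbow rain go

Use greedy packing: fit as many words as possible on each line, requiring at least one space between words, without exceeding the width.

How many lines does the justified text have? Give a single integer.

Answer: 7

Derivation:
Line 1: ['for', 'knife'] (min_width=9, slack=0)
Line 2: ['spoon', 'box'] (min_width=9, slack=0)
Line 3: ['python'] (min_width=6, slack=3)
Line 4: ['night'] (min_width=5, slack=4)
Line 5: ['heart'] (min_width=5, slack=4)
Line 6: ['rainbow'] (min_width=7, slack=2)
Line 7: ['rain', 'go'] (min_width=7, slack=2)
Total lines: 7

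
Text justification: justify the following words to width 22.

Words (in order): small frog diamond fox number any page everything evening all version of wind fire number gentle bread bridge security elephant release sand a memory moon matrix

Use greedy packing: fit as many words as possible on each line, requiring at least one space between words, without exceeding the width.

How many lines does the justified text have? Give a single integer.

Answer: 8

Derivation:
Line 1: ['small', 'frog', 'diamond', 'fox'] (min_width=22, slack=0)
Line 2: ['number', 'any', 'page'] (min_width=15, slack=7)
Line 3: ['everything', 'evening', 'all'] (min_width=22, slack=0)
Line 4: ['version', 'of', 'wind', 'fire'] (min_width=20, slack=2)
Line 5: ['number', 'gentle', 'bread'] (min_width=19, slack=3)
Line 6: ['bridge', 'security'] (min_width=15, slack=7)
Line 7: ['elephant', 'release', 'sand'] (min_width=21, slack=1)
Line 8: ['a', 'memory', 'moon', 'matrix'] (min_width=20, slack=2)
Total lines: 8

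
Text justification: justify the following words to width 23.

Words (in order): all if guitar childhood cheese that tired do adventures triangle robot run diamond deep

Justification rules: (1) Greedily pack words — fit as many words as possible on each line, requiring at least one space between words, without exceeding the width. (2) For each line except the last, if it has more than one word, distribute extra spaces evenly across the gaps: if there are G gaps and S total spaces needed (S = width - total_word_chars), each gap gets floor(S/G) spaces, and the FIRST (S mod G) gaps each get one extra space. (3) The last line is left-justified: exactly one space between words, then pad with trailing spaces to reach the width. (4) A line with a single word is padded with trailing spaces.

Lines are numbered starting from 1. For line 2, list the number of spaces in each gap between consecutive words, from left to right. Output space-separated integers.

Answer: 2 2 2

Derivation:
Line 1: ['all', 'if', 'guitar', 'childhood'] (min_width=23, slack=0)
Line 2: ['cheese', 'that', 'tired', 'do'] (min_width=20, slack=3)
Line 3: ['adventures', 'triangle'] (min_width=19, slack=4)
Line 4: ['robot', 'run', 'diamond', 'deep'] (min_width=22, slack=1)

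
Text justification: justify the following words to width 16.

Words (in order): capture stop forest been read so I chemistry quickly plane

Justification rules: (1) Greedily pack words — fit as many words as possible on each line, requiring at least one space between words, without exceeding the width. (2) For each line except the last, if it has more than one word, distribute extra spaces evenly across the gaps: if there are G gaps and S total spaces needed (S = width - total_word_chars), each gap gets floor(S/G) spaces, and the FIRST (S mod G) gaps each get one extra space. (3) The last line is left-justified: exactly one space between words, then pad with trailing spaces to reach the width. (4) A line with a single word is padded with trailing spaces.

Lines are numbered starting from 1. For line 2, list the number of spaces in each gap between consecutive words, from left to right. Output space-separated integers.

Answer: 1 1

Derivation:
Line 1: ['capture', 'stop'] (min_width=12, slack=4)
Line 2: ['forest', 'been', 'read'] (min_width=16, slack=0)
Line 3: ['so', 'I', 'chemistry'] (min_width=14, slack=2)
Line 4: ['quickly', 'plane'] (min_width=13, slack=3)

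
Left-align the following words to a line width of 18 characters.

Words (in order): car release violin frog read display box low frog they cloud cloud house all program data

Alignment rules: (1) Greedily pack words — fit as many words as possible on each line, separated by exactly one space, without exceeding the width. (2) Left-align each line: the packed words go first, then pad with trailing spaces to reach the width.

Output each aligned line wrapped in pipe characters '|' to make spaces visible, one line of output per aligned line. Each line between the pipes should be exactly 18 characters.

Answer: |car release violin|
|frog read display |
|box low frog they |
|cloud cloud house |
|all program data  |

Derivation:
Line 1: ['car', 'release', 'violin'] (min_width=18, slack=0)
Line 2: ['frog', 'read', 'display'] (min_width=17, slack=1)
Line 3: ['box', 'low', 'frog', 'they'] (min_width=17, slack=1)
Line 4: ['cloud', 'cloud', 'house'] (min_width=17, slack=1)
Line 5: ['all', 'program', 'data'] (min_width=16, slack=2)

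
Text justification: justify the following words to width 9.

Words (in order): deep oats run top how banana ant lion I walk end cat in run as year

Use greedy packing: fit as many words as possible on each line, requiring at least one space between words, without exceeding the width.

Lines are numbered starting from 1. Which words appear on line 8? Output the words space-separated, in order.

Answer: in run as

Derivation:
Line 1: ['deep', 'oats'] (min_width=9, slack=0)
Line 2: ['run', 'top'] (min_width=7, slack=2)
Line 3: ['how'] (min_width=3, slack=6)
Line 4: ['banana'] (min_width=6, slack=3)
Line 5: ['ant', 'lion'] (min_width=8, slack=1)
Line 6: ['I', 'walk'] (min_width=6, slack=3)
Line 7: ['end', 'cat'] (min_width=7, slack=2)
Line 8: ['in', 'run', 'as'] (min_width=9, slack=0)
Line 9: ['year'] (min_width=4, slack=5)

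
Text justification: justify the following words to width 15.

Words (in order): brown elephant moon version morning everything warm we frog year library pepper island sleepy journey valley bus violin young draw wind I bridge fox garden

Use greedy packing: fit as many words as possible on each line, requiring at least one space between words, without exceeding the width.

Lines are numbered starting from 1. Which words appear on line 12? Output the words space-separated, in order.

Answer: garden

Derivation:
Line 1: ['brown', 'elephant'] (min_width=14, slack=1)
Line 2: ['moon', 'version'] (min_width=12, slack=3)
Line 3: ['morning'] (min_width=7, slack=8)
Line 4: ['everything', 'warm'] (min_width=15, slack=0)
Line 5: ['we', 'frog', 'year'] (min_width=12, slack=3)
Line 6: ['library', 'pepper'] (min_width=14, slack=1)
Line 7: ['island', 'sleepy'] (min_width=13, slack=2)
Line 8: ['journey', 'valley'] (min_width=14, slack=1)
Line 9: ['bus', 'violin'] (min_width=10, slack=5)
Line 10: ['young', 'draw', 'wind'] (min_width=15, slack=0)
Line 11: ['I', 'bridge', 'fox'] (min_width=12, slack=3)
Line 12: ['garden'] (min_width=6, slack=9)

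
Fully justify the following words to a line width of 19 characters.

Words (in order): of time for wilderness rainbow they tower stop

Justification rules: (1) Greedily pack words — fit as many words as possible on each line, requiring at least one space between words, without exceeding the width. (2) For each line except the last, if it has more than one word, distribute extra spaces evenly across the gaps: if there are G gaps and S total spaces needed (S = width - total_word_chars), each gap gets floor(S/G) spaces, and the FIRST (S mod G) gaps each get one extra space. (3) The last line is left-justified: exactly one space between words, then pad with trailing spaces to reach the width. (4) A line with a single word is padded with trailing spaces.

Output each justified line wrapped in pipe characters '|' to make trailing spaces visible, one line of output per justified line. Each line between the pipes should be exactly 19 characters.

Answer: |of     time     for|
|wilderness  rainbow|
|they tower stop    |

Derivation:
Line 1: ['of', 'time', 'for'] (min_width=11, slack=8)
Line 2: ['wilderness', 'rainbow'] (min_width=18, slack=1)
Line 3: ['they', 'tower', 'stop'] (min_width=15, slack=4)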